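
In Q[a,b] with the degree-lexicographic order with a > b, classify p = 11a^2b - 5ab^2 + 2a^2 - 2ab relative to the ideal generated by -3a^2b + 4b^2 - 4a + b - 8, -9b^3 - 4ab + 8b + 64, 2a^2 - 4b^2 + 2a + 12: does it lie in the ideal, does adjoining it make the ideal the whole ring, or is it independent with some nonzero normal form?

First compute the reduced Gröbner basis of I by Buchberger's algorithm.
f_1 = -3a^2b + 4b^2 - 4a + b - 8, LT = a^2b.
f_2 = -9b^3 - 4ab + 8b + 64, LT = b^3.
f_3 = 2a^2 - 4b^2 + 2a + 12, LT = a^2.

S(f_1,f_2): lcm = a^2b^3. S = -4/9a^3b - 4/3b^4 + 8/9a^2b + 4/3ab^2 - 1/3b^3 + 64/9a^2 + 8/3b^2.
  leading term a^3b: subtract (4/27a)·f_1 from -4/9a^3b - 4/3b^4 + 8/9a^2b + 4/3ab^2 - 1/3b^3 + 64/9a^2 + 8/3b^2 → -4/3b^4 + 8/9a^2b + 20/27ab^2 - 1/3b^3 + 208/27a^2 - 4/27ab + 8/3b^2 + 32/27a
  leading term b^4: subtract (4/27b)·f_2 from -4/3b^4 + 8/9a^2b + 20/27ab^2 - 1/3b^3 + 208/27a^2 - 4/27ab + 8/3b^2 + 32/27a → 8/9a^2b + 4/3ab^2 - 1/3b^3 + 208/27a^2 - 4/27ab + 40/27b^2 + 32/27a - 256/27b
  leading term a^2b: subtract (-8/27)·f_1 from 8/9a^2b + 4/3ab^2 - 1/3b^3 + 208/27a^2 - 4/27ab + 40/27b^2 + 32/27a - 256/27b → 4/3ab^2 - 1/3b^3 + 208/27a^2 - 4/27ab + 8/3b^2 - 248/27b - 64/27
  leading term ab^2: no divisor's leading term divides it; move 4/3ab^2 to the remainder.
  leading term b^3: subtract (1/27)·f_2 from -1/3b^3 + 208/27a^2 - 4/27ab + 8/3b^2 - 248/27b - 64/27 → 208/27a^2 + 8/3b^2 - 256/27b - 128/27
  leading term a^2: subtract (104/27)·f_3 from 208/27a^2 + 8/3b^2 - 256/27b - 128/27 → 488/27b^2 - 208/27a - 256/27b - 1376/27
  leading term b^2: no divisor's leading term divides it; move 488/27b^2 to the remainder.
  leading term a: no divisor's leading term divides it; move -208/27a to the remainder.
  leading term b: no divisor's leading term divides it; move -256/27b to the remainder.
  leading term 1: no divisor's leading term divides it; move -1376/27 to the remainder.
  remainder 4/3ab^2 + 488/27b^2 - 208/27a - 256/27b - 1376/27 ≠ 0; add h_4 = 4/3ab^2 + 488/27b^2 - 208/27a - 256/27b - 1376/27 to the basis.

S(f_1,f_3): lcm = a^2b. S = 2b^3 - ab - 4/3b^2 + 4/3a - 19/3b + 8/3.
  leading term b^3: subtract (-2/9)·f_2 from 2b^3 - ab - 4/3b^2 + 4/3a - 19/3b + 8/3 → -17/9ab - 4/3b^2 + 4/3a - 41/9b + 152/9
  leading term ab: no divisor's leading term divides it; move -17/9ab to the remainder.
  leading term b^2: no divisor's leading term divides it; move -4/3b^2 to the remainder.
  leading term a: no divisor's leading term divides it; move 4/3a to the remainder.
  leading term b: no divisor's leading term divides it; move -41/9b to the remainder.
  leading term 1: no divisor's leading term divides it; move 152/9 to the remainder.
  remainder -17/9ab - 4/3b^2 + 4/3a - 41/9b + 152/9 ≠ 0; add h_5 = -17/9ab - 4/3b^2 + 4/3a - 41/9b + 152/9 to the basis.

S(f_1,h_4): lcm = a^2b^2. S = -122/9ab^2 - 4/3b^3 + 52/9a^2 + 76/9ab - 1/3b^2 + 344/9a + 8/3b.
  leading term ab^2: subtract (-61/6)·h_4 from -122/9ab^2 - 4/3b^3 + 52/9a^2 + 76/9ab - 1/3b^2 + 344/9a + 8/3b → -4/3b^3 + 52/9a^2 + 76/9ab + 14857/81b^2 - 3248/81a - 7592/81b - 41968/81
  leading term b^3: subtract (4/27)·f_2 from -4/3b^3 + 52/9a^2 + 76/9ab + 14857/81b^2 - 3248/81a - 7592/81b - 41968/81 → 52/9a^2 + 244/27ab + 14857/81b^2 - 3248/81a - 7688/81b - 42736/81
  leading term a^2: subtract (26/9)·f_3 from 52/9a^2 + 244/27ab + 14857/81b^2 - 3248/81a - 7688/81b - 42736/81 → 244/27ab + 15793/81b^2 - 3716/81a - 7688/81b - 45544/81
  leading term ab: subtract (-244/51)·h_5 from 244/27ab + 15793/81b^2 - 3716/81a - 7688/81b - 45544/81 → 259697/1377b^2 - 54388/1377a - 160708/1377b - 662984/1377
  leading term b^2: no divisor's leading term divides it; move 259697/1377b^2 to the remainder.
  leading term a: no divisor's leading term divides it; move -54388/1377a to the remainder.
  leading term b: no divisor's leading term divides it; move -160708/1377b to the remainder.
  leading term 1: no divisor's leading term divides it; move -662984/1377 to the remainder.
  remainder 259697/1377b^2 - 54388/1377a - 160708/1377b - 662984/1377 ≠ 0; add h_6 = 259697/1377b^2 - 54388/1377a - 160708/1377b - 662984/1377 to the basis.

S(f_3,h_4): lcm = a^2b^2. S = -2b^4 - 113/9ab^2 + 52/9a^2 + 64/9ab + 6b^2 + 344/9a.
  leading term b^4: subtract (2/9b)·f_2 from -2b^4 - 113/9ab^2 + 52/9a^2 + 64/9ab + 6b^2 + 344/9a → -35/3ab^2 + 52/9a^2 + 64/9ab + 38/9b^2 + 344/9a - 128/9b
  leading term ab^2: subtract (-35/4)·h_4 from -35/3ab^2 + 52/9a^2 + 64/9ab + 38/9b^2 + 344/9a - 128/9b → 52/9a^2 + 64/9ab + 4384/27b^2 - 788/27a - 2624/27b - 12040/27
  leading term a^2: subtract (26/9)·f_3 from 52/9a^2 + 64/9ab + 4384/27b^2 - 788/27a - 2624/27b - 12040/27 → 64/9ab + 4696/27b^2 - 944/27a - 2624/27b - 12976/27
  leading term ab: subtract (-64/17)·h_5 from 64/9ab + 4696/27b^2 - 944/27a - 2624/27b - 12976/27 → 77528/459b^2 - 13744/459a - 52480/459b - 191408/459
  leading term b^2: subtract (232584/259697)·h_6 from 77528/459b^2 - 13744/459a - 52480/459b - 191408/459 → 4230832/779091a - 22931936/2337273b + 33171376/2337273
  leading term a: no divisor's leading term divides it; move 4230832/779091a to the remainder.
  leading term b: no divisor's leading term divides it; move -22931936/2337273b to the remainder.
  leading term 1: no divisor's leading term divides it; move 33171376/2337273 to the remainder.
  remainder 4230832/779091a - 22931936/2337273b + 33171376/2337273 ≠ 0; add h_7 = 4230832/779091a - 22931936/2337273b + 33171376/2337273 to the basis.

S(f_1,h_5): lcm = a^2b. S = -12/17ab^2 + 12/17a^2 - 41/17ab - 4/3b^2 + 524/51a - 1/3b + 8/3.
  leading term ab^2: subtract (-9/17)·h_4 from -12/17ab^2 + 12/17a^2 - 41/17ab - 4/3b^2 + 524/51a - 1/3b + 8/3 → 12/17a^2 - 41/17ab + 140/17b^2 + 316/51a - 91/17b - 1240/51
  leading term a^2: subtract (6/17)·f_3 from 12/17a^2 - 41/17ab + 140/17b^2 + 316/51a - 91/17b - 1240/51 → -41/17ab + 164/17b^2 + 280/51a - 91/17b - 1456/51
  leading term ab: subtract (369/289)·h_5 from -41/17ab + 164/17b^2 + 280/51a - 91/17b - 1456/51 → 3280/289b^2 + 3284/867a + 134/289b - 43448/867
  leading term b^2: subtract (265680/4414849)·h_6 from 3280/289b^2 + 3284/867a + 134/289b - 43448/867 → 81648404/13244547a + 33054214/4414849b - 279973688/13244547
  leading term a: subtract (20412101/17981036)·h_7 from 81648404/13244547a + 33054214/4414849b - 279973688/13244547 → 753516938/40457331b - 1507033876/40457331
  leading term b: no divisor's leading term divides it; move 753516938/40457331b to the remainder.
  leading term 1: no divisor's leading term divides it; move -1507033876/40457331 to the remainder.
  remainder 753516938/40457331b - 1507033876/40457331 ≠ 0; add h_8 = 753516938/40457331b - 1507033876/40457331 to the basis.

The other S-polynomials (S(f_2,f_3), S(f_2,h_4), S(f_2,h_5), S(f_3,h_5), S(h_4,h_5), S(f_1,h_6), S(f_2,h_6), S(f_3,h_6), S(h_4,h_6), S(h_5,h_6), S(f_1,h_7), S(f_2,h_7), S(f_3,h_7), S(h_4,h_7), S(h_5,h_7), S(h_6,h_7), S(f_1,h_8), S(f_2,h_8), S(f_3,h_8), S(h_4,h_8), S(h_5,h_8), S(h_6,h_8), S(h_7,h_8)) all reduce to 0 modulo the current basis, so we have a Gröbner basis.
Inter-reduce: drop elements whose leading term is divisible by another's, tail-reduce, and make monic.
Reduced Gröbner basis: {a - 1, b - 2}.
Label its elements g_1 = a - 1, g_2 = b - 2.

Reduce p = 11a^2b - 5ab^2 + 2a^2 - 2ab modulo G:
  leading term a^2b: subtract (11ab)·g_1 from 11a^2b - 5ab^2 + 2a^2 - 2ab → -5ab^2 + 2a^2 + 9ab
  leading term ab^2: subtract (-5b^2)·g_1 from -5ab^2 + 2a^2 + 9ab → 2a^2 + 9ab - 5b^2
  leading term a^2: subtract (2a)·g_1 from 2a^2 + 9ab - 5b^2 → 9ab - 5b^2 + 2a
  leading term ab: subtract (9b)·g_1 from 9ab - 5b^2 + 2a → -5b^2 + 2a + 9b
  leading term b^2: subtract (-5b)·g_2 from -5b^2 + 2a + 9b → 2a - b
  leading term a: subtract (2)·g_1 from 2a - b → -b + 2
  leading term b: subtract (-1)·g_2 from -b + 2 → 0
  normal form = 0.
Since the normal form is 0, p ∈ I.

11a^2b - 5ab^2 + 2a^2 - 2ab lies in I (it reduces to 0).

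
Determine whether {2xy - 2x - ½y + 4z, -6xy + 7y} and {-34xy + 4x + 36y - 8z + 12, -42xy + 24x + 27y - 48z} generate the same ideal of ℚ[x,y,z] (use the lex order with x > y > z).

No, the ideals differ.

Equality of ideals is decidable: compute both reduced Gröbner bases (unique for the ordering) and check whether they agree.
Buchberger on the first generating set:
f_1 = 2xy - 2x - ½y + 4z, LT = xy.
f_2 = -6xy + 7y, LT = xy.

S(f_1,f_2): lcm = xy. S = -x + 11/12y + 2z.
  reduce S modulo (f_1, f_2):
  remainder -x + 11/12y + 2z ≠ 0; add g_3 = -x + 11/12y + 2z to the basis.

S(f_1,g_3): lcm = xy. S = -x + 11/12y² + 2yz - ¼y + 2z.
  reduce S modulo (f_1, f_2, g_3):
  remainder 11/12y² + 2yz - 7/6y ≠ 0; add g_4 = 11/12y² + 2yz - 7/6y to the basis.

The other S-polynomials (S(f_2,g_3), S(f_1,g_4), S(f_2,g_4), S(g_3,g_4)) all reduce to 0 modulo the current basis, so we have a Gröbner basis.
Inter-reduce: drop elements whose leading term is divisible by another's, tail-reduce, and make monic.
Reduced Gröbner basis: {x - 11/12y - 2z, y² + 24/11yz - 14/11y}.

Buchberger on the second generating set:
h_1 = -34xy + 4x + 36y - 8z + 12, LT = xy.
h_2 = -42xy + 24x + 27y - 48z, LT = xy.

S(h_1,h_2): lcm = xy. S = 54/119x - 99/238y - 108/119z - 6/17.
  reduce S modulo (h_1, h_2):
  remainder 54/119x - 99/238y - 108/119z - 6/17 ≠ 0; add k_3 = 54/119x - 99/238y - 108/119z - 6/17 to the basis.

S(h_1,k_3): lcm = xy. S = -2/17x + 11/12y² + 2yz - 43/153y + 4/17z - 6/17.
  reduce S modulo (h_1, h_2, k_3):
  remainder 11/12y² + 2yz - 7/18y - 4/9 ≠ 0; add k_4 = 11/12y² + 2yz - 7/18y - 4/9 to the basis.

The other S-polynomials (S(h_2,k_3), S(h_1,k_4), S(h_2,k_4), S(k_3,k_4)) all reduce to 0 modulo the current basis, so we have a Gröbner basis.
Inter-reduce: drop elements whose leading term is divisible by another's, tail-reduce, and make monic.
Reduced Gröbner basis: {x - 11/12y - 2z - 7/9, y² + 24/11yz - 14/33y - 16/33}.

Since the reduced bases disagree, the two ideals are not the same.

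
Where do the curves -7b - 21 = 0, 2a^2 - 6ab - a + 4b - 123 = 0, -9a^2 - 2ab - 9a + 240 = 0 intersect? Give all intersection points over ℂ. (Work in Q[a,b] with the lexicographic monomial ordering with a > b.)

Compute a lex Gröbner basis by Buchberger's algorithm.
f_1 = -7b - 21, LT = b.
f_2 = 2a^2 - 6ab - a + 4b - 123, LT = a^2.
f_3 = -9a^2 - 2ab - 9a + 240, LT = a^2.

S(f_2,f_3): lcm = a^2. S = -29/9ab - 3/2a + 2b - 209/6.
  reduce S modulo (f_1, f_2, f_3):
  remainder 49/6a - 245/6 ≠ 0; add h_4 = 49/6a - 245/6 to the basis.

The other S-polynomials (S(f_1,f_2), S(f_1,f_3), S(f_1,h_4), S(f_2,h_4), S(f_3,h_4)) all reduce to 0 modulo the current basis, so we have a Gröbner basis.
Inter-reduce: drop elements whose leading term is divisible by another's, tail-reduce, and make monic.
Reduced Gröbner basis: {a - 5, b + 3}.

The lex basis is triangular: the last element involves only b. Solving b + 3 = 0 gives b ∈ {-3}; substituting each value into the earlier elements determines the remaining variables.
  b = -3: the earlier basis element becomes a - 5 = 0, giving a = 5 — point (5, -3).

{(5, -3)}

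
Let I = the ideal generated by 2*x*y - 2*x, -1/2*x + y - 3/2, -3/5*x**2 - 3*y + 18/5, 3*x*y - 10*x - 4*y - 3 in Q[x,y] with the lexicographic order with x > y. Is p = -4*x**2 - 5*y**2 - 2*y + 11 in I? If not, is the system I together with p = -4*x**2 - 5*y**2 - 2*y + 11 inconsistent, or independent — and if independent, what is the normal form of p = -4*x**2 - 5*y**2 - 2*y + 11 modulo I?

First compute the reduced Gröbner basis of I by Buchberger's algorithm.
f_1 = 2*x*y - 2*x, LT = x*y.
f_2 = -1/2*x + y - 3/2, LT = x.
f_3 = -3/5*x**2 - 3*y + 18/5, LT = x**2.
f_4 = 3*x*y - 10*x - 4*y - 3, LT = x*y.

S(f_1,f_2): lcm = x*y. S = -x + 2*y**2 - 3*y.
  leading term x: subtract (2)·f_2 from -x + 2*y**2 - 3*y → 2*y**2 - 5*y + 3
  leading term y**2: no divisor's leading term divides it; move 2*y**2 to the remainder.
  leading term y: no divisor's leading term divides it; move -5*y to the remainder.
  leading term 1: no divisor's leading term divides it; move 3 to the remainder.
  remainder 2*y**2 - 5*y + 3 ≠ 0; add h_5 = 2*y**2 - 5*y + 3 to the basis.

S(f_1,f_3): lcm = x**2*y. S = -x**2 - 5*y**2 + 6*y.
  leading term x**2: subtract (2*x)·f_2 from -x**2 - 5*y**2 + 6*y → -2*x*y + 3*x - 5*y**2 + 6*y
  leading term x*y: subtract (-1)·f_1 from -2*x*y + 3*x - 5*y**2 + 6*y → x - 5*y**2 + 6*y
  leading term x: subtract (-2)·f_2 from x - 5*y**2 + 6*y → -5*y**2 + 8*y - 3
  leading term y**2: subtract (-5/2)·h_5 from -5*y**2 + 8*y - 3 → -9/2*y + 9/2
  leading term y: no divisor's leading term divides it; move -9/2*y to the remainder.
  leading term 1: no divisor's leading term divides it; move 9/2 to the remainder.
  remainder -9/2*y + 9/2 ≠ 0; add h_6 = -9/2*y + 9/2 to the basis.

The other S-polynomials (S(f_1,f_4), S(f_2,f_3), S(f_2,f_4), S(f_3,f_4), S(f_1,h_5), S(f_2,h_5), S(f_3,h_5), S(f_4,h_5), S(f_1,h_6), S(f_2,h_6), S(f_3,h_6), S(f_4,h_6), S(h_5,h_6)) all reduce to 0 modulo the current basis, so we have a Gröbner basis.
Inter-reduce: drop elements whose leading term is divisible by another's, tail-reduce, and make monic.
Reduced Gröbner basis: {x + 1, y - 1}.
Label its elements g_1 = x + 1, g_2 = y - 1.

Reduce p = -4*x**2 - 5*y**2 - 2*y + 11 modulo G:
  leading term x**2: subtract (-4*x)·g_1 from -4*x**2 - 5*y**2 - 2*y + 11 → 4*x - 5*y**2 - 2*y + 11
  leading term x: subtract (4)·g_1 from 4*x - 5*y**2 - 2*y + 11 → -5*y**2 - 2*y + 7
  leading term y**2: subtract (-5*y)·g_2 from -5*y**2 - 2*y + 7 → -7*y + 7
  leading term y: subtract (-7)·g_2 from -7*y + 7 → 0
  normal form = 0.
Since the normal form is 0, p ∈ I.

The remainder on division by a Gröbner basis is unique — it is the normal form.

-4*x**2 - 5*y**2 - 2*y + 11 lies in I (it reduces to 0).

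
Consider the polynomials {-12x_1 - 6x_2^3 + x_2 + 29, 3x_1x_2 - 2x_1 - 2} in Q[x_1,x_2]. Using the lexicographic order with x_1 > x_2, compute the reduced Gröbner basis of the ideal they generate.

G = {x_1 + 1/2x_2^3 - 1/12x_2 - 29/12, x_2^4 - 2/3x_2^3 - 1/6x_2^2 - 85/18x_2 + 41/9}

f_1 = -12x_1 - 6x_2^3 + x_2 + 29, LT = x_1.
f_2 = 3x_1x_2 - 2x_1 - 2, LT = x_1x_2.

S(f_1,f_2): lcm = x_1x_2. S = 2/3x_1 + 1/2x_2^4 - 1/12x_2^2 - 29/12x_2 + 2/3.
  leading term x_1: subtract (-1/18)·f_1 from 2/3x_1 + 1/2x_2^4 - 1/12x_2^2 - 29/12x_2 + 2/3 → 1/2x_2^4 - 1/3x_2^3 - 1/12x_2^2 - 85/36x_2 + 41/18
  leading term x_2^4: no divisor's leading term divides it; move 1/2x_2^4 to the remainder.
  leading term x_2^3: no divisor's leading term divides it; move -1/3x_2^3 to the remainder.
  leading term x_2^2: no divisor's leading term divides it; move -1/12x_2^2 to the remainder.
  leading term x_2: no divisor's leading term divides it; move -85/36x_2 to the remainder.
  leading term 1: no divisor's leading term divides it; move 41/18 to the remainder.
  remainder 1/2x_2^4 - 1/3x_2^3 - 1/12x_2^2 - 85/36x_2 + 41/18 ≠ 0; add g_3 = 1/2x_2^4 - 1/3x_2^3 - 1/12x_2^2 - 85/36x_2 + 41/18 to the basis.

The other S-polynomials (S(f_1,g_3), S(f_2,g_3)) all reduce to 0 modulo the current basis, so we have a Gröbner basis.
Inter-reduce: drop elements whose leading term is divisible by another's, tail-reduce, and make monic.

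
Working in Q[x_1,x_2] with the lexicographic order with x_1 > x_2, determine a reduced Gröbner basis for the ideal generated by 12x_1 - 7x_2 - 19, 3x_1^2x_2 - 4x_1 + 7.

G = {x_1 - 7/12x_2 - 19/12, x_2^3 + 38/7x_2^2 + 249/49x_2 + 32/49}

The reduced Gröbner basis is the canonical form of the ideal for this ordering.

f_1 = 12x_1 - 7x_2 - 19, LT = x_1.
f_2 = 3x_1^2x_2 - 4x_1 + 7, LT = x_1^2x_2.

S(f_1,f_2): lcm = x_1^2x_2. S = -7/12x_1x_2^2 - 19/12x_1x_2 + 4/3x_1 - 7/3.
  leading term x_1x_2^2: subtract (-7/144x_2^2)·f_1 from -7/12x_1x_2^2 - 19/12x_1x_2 + 4/3x_1 - 7/3 → -19/12x_1x_2 + 4/3x_1 - 49/144x_2^3 - 133/144x_2^2 - 7/3
  leading term x_1x_2: subtract (-19/144x_2)·f_1 from -19/12x_1x_2 + 4/3x_1 - 49/144x_2^3 - 133/144x_2^2 - 7/3 → 4/3x_1 - 49/144x_2^3 - 133/72x_2^2 - 361/144x_2 - 7/3
  leading term x_1: subtract (1/9)·f_1 from 4/3x_1 - 49/144x_2^3 - 133/72x_2^2 - 361/144x_2 - 7/3 → -49/144x_2^3 - 133/72x_2^2 - 83/48x_2 - 2/9
  leading term x_2^3: no divisor's leading term divides it; move -49/144x_2^3 to the remainder.
  leading term x_2^2: no divisor's leading term divides it; move -133/72x_2^2 to the remainder.
  leading term x_2: no divisor's leading term divides it; move -83/48x_2 to the remainder.
  leading term 1: no divisor's leading term divides it; move -2/9 to the remainder.
  remainder -49/144x_2^3 - 133/72x_2^2 - 83/48x_2 - 2/9 ≠ 0; add g_3 = -49/144x_2^3 - 133/72x_2^2 - 83/48x_2 - 2/9 to the basis.

The other S-polynomials (S(f_1,g_3), S(f_2,g_3)) all reduce to 0 modulo the current basis, so we have a Gröbner basis.
Inter-reduce: drop elements whose leading term is divisible by another's, tail-reduce, and make monic.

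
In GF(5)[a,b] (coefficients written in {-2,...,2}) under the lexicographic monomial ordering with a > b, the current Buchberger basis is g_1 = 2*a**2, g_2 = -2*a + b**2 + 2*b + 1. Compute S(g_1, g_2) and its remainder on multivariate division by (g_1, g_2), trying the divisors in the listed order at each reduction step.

lcm(LM(g_1), LM(g_2)) = a**2.
S = (lcm/LT(g_1))·g_1 − (lcm/LT(g_2))·g_2 = -2*a*b**2 + a*b - 2*a.
Reduce S modulo (g_1, g_2) in that order:
  leading term a*b**2: subtract (b**2)·g_2 from -2*a*b**2 + a*b - 2*a → a*b - 2*a - b**4 - 2*b**3 - b**2
  leading term a*b: subtract (2*b)·g_2 from a*b - 2*a - b**4 - 2*b**3 - b**2 → -2*a - b**4 + b**3 - 2*b
  leading term a: subtract (1)·g_2 from -2*a - b**4 + b**3 - 2*b → -b**4 + b**3 - b**2 + b - 1
  leading term b**4: no divisor's leading term divides it; move -b**4 to the remainder.
  leading term b**3: no divisor's leading term divides it; move b**3 to the remainder.
  leading term b**2: no divisor's leading term divides it; move -b**2 to the remainder.
  leading term b: no divisor's leading term divides it; move b to the remainder.
  leading term 1: no divisor's leading term divides it; move -1 to the remainder.
The remainder -b**4 + b**3 - b**2 + b - 1 is nonzero, so it would be added as the next basis element.

S(g_1, g_2) = -2*a*b**2 + a*b - 2*a; remainder on division = -b**4 + b**3 - b**2 + b - 1.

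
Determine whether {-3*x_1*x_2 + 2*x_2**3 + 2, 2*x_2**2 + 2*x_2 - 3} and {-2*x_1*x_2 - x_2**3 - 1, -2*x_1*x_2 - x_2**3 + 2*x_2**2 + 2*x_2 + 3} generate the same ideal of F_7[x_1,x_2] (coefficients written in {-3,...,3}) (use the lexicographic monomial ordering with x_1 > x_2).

Yes, the ideals are equal.

Two ideals are equal iff their reduced Gröbner bases coincide (the reduced basis is unique for a fixed ordering).
Buchberger on the first generating set:
f_1 = -3*x_1*x_2 + 2*x_2**3 + 2, LT = x_1*x_2.
f_2 = 2*x_2**2 + 2*x_2 - 3, LT = x_2**2.

S(f_1,f_2): lcm = x_1*x_2**2. S = -x_1*x_2 - 2*x_1 - 3*x_2**4 - 3*x_2.
  reduce S modulo (f_1, f_2):
  remainder -2*x_1 - 2*x_2 - 1 ≠ 0; add g_3 = -2*x_1 - 2*x_2 - 1 to the basis.

The other S-polynomials (S(f_1,g_3), S(f_2,g_3)) all reduce to 0 modulo the current basis, so we have a Gröbner basis.
Inter-reduce: drop elements whose leading term is divisible by another's, tail-reduce, and make monic.
Reduced Gröbner basis: {x_1 + x_2 - 3, x_2**2 + x_2 + 2}.

Buchberger on the second generating set:
h_1 = -2*x_1*x_2 - x_2**3 - 1, LT = x_1*x_2.
h_2 = -2*x_1*x_2 - x_2**3 + 2*x_2**2 + 2*x_2 + 3, LT = x_1*x_2.

S(h_1,h_2): lcm = x_1*x_2. S = x_2**2 + x_2 + 2.
  reduce S modulo (h_1, h_2):
  remainder x_2**2 + x_2 + 2 ≠ 0; add k_3 = x_2**2 + x_2 + 2 to the basis.

S(h_1,k_3): lcm = x_1*x_2**2. S = -x_1*x_2 - 2*x_1 - 3*x_2**4 - 3*x_2.
  reduce S modulo (h_1, h_2, k_3):
  remainder -2*x_1 - 2*x_2 - 1 ≠ 0; add k_4 = -2*x_1 - 2*x_2 - 1 to the basis.

The other S-polynomials (S(h_2,k_3), S(h_1,k_4), S(h_2,k_4), S(k_3,k_4)) all reduce to 0 modulo the current basis, so we have a Gröbner basis.
Inter-reduce: drop elements whose leading term is divisible by another's, tail-reduce, and make monic.
Reduced Gröbner basis: {x_1 + x_2 - 3, x_2**2 + x_2 + 2}.

Same reduced basis, so the two generating sets span the same ideal.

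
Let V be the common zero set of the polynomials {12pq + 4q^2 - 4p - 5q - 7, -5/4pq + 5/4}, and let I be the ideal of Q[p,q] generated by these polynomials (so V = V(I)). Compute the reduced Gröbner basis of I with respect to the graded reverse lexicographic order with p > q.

G = {p^2 - 5/4p - q + 5/4, pq - 1, q^2 - p - 5/4q + 5/4}

Buchberger's algorithm terminates because the ascending chain of leading-term ideals stabilizes.

f_1 = 12pq + 4q^2 - 4p - 5q - 7, LT = pq.
f_2 = -5/4pq + 5/4, LT = pq.

S(f_1,f_2): lcm = pq. S = 1/3q^2 - 1/3p - 5/12q + 5/12.
  reduce S modulo (f_1, f_2):
  remainder 1/3q^2 - 1/3p - 5/12q + 5/12 ≠ 0; add g_3 = 1/3q^2 - 1/3p - 5/12q + 5/12 to the basis.

S(f_1,g_3): lcm = pq^2. S = 1/3q^3 + p^2 + 11/12pq - 5/12q^2 - 5/4p - 7/12q.
  reduce S modulo (f_1, f_2, g_3):
  remainder p^2 - 5/4p - q + 5/4 ≠ 0; add g_4 = p^2 - 5/4p - q + 5/4 to the basis.

The other S-polynomials (S(f_2,g_3), S(f_1,g_4), S(f_2,g_4), S(g_3,g_4)) all reduce to 0 modulo the current basis, so we have a Gröbner basis.
Inter-reduce: drop elements whose leading term is divisible by another's, tail-reduce, and make monic.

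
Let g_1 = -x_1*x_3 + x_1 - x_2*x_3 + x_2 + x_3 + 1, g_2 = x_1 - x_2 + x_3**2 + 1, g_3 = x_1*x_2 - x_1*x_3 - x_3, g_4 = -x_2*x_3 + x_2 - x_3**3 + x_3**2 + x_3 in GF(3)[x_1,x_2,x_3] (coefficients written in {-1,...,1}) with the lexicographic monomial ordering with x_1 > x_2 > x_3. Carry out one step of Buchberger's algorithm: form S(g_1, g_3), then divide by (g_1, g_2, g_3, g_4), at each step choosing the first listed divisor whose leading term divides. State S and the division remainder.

lcm(LM(g_1), LM(g_3)) = x_1*x_2*x_3.
S = (lcm/LT(g_1))·g_1 − (lcm/LT(g_3))·g_3 = -x_1*x_2 + x_1*x_3**2 + x_2**2*x_3 - x_2**2 - x_2*x_3 - x_2 + x_3**2.
Reduce S modulo (g_1, g_2, g_3, g_4) in that order:
  leading term x_1*x_2: subtract (-x_2)·g_2 from -x_1*x_2 + x_1*x_3**2 + x_2**2*x_3 - x_2**2 - x_2*x_3 - x_2 + x_3**2 → x_1*x_3**2 + x_2**2*x_3 + x_2**2 + x_2*x_3**2 - x_2*x_3 + x_3**2
  leading term x_1*x_3**2: subtract (-x_3)·g_1 from x_1*x_3**2 + x_2**2*x_3 + x_2**2 + x_2*x_3**2 - x_2*x_3 + x_3**2 → x_1*x_3 + x_2**2*x_3 + x_2**2 - x_3**2 + x_3
  leading term x_1*x_3: subtract (-1)·g_1 from x_1*x_3 + x_2**2*x_3 + x_2**2 - x_3**2 + x_3 → x_1 + x_2**2*x_3 + x_2**2 - x_2*x_3 + x_2 - x_3**2 - x_3 + 1
  leading term x_1: subtract (1)·g_2 from x_1 + x_2**2*x_3 + x_2**2 - x_2*x_3 + x_2 - x_3**2 - x_3 + 1 → x_2**2*x_3 + x_2**2 - x_2*x_3 - x_2 + x_3**2 - x_3
  leading term x_2**2*x_3: subtract (-x_2)·g_4 from x_2**2*x_3 + x_2**2 - x_2*x_3 - x_2 + x_3**2 - x_3 → -x_2**2 - x_2*x_3**3 + x_2*x_3**2 - x_2 + x_3**2 - x_3
  leading term x_2**2: no divisor's leading term divides it; move -x_2**2 to the remainder.
  leading term x_2*x_3**3: subtract (x_3**2)·g_4 from -x_2*x_3**3 + x_2*x_3**2 - x_2 + x_3**2 - x_3 → -x_2 + x_3**5 - x_3**4 - x_3**3 + x_3**2 - x_3
  leading term x_2: no divisor's leading term divides it; move -x_2 to the remainder.
  leading term x_3**5: no divisor's leading term divides it; move x_3**5 to the remainder.
  leading term x_3**4: no divisor's leading term divides it; move -x_3**4 to the remainder.
  leading term x_3**3: no divisor's leading term divides it; move -x_3**3 to the remainder.
  leading term x_3**2: no divisor's leading term divides it; move x_3**2 to the remainder.
  leading term x_3: no divisor's leading term divides it; move -x_3 to the remainder.
The remainder -x_2**2 - x_2 + x_3**5 - x_3**4 - x_3**3 + x_3**2 - x_3 is nonzero, so it would be added as the next basis element.

S(g_1, g_3) = -x_1*x_2 + x_1*x_3**2 + x_2**2*x_3 - x_2**2 - x_2*x_3 - x_2 + x_3**2; remainder on division = -x_2**2 - x_2 + x_3**5 - x_3**4 - x_3**3 + x_3**2 - x_3.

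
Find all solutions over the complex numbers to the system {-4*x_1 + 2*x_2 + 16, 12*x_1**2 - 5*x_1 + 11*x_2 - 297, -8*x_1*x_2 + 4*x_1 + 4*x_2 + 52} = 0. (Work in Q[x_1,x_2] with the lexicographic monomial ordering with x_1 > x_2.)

Compute a lex Gröbner basis by Buchberger's algorithm.
f_1 = -4*x_1 + 2*x_2 + 16, LT = x_1.
f_2 = 12*x_1**2 - 5*x_1 + 11*x_2 - 297, LT = x_1**2.
f_3 = -8*x_1*x_2 + 4*x_1 + 4*x_2 + 52, LT = x_1*x_2.

S(f_1,f_2): lcm = x_1**2. S = -1/2*x_1*x_2 - 43/12*x_1 - 11/12*x_2 + 99/4.
  leading term x_1*x_2: subtract (1/8*x_2)·f_1 from -1/2*x_1*x_2 - 43/12*x_1 - 11/12*x_2 + 99/4 → -43/12*x_1 - 1/4*x_2**2 - 35/12*x_2 + 99/4
  leading term x_1: subtract (43/48)·f_1 from -43/12*x_1 - 1/4*x_2**2 - 35/12*x_2 + 99/4 → -1/4*x_2**2 - 113/24*x_2 + 125/12
  leading term x_2**2: no divisor's leading term divides it; move -1/4*x_2**2 to the remainder.
  leading term x_2: no divisor's leading term divides it; move -113/24*x_2 to the remainder.
  leading term 1: no divisor's leading term divides it; move 125/12 to the remainder.
  remainder -1/4*x_2**2 - 113/24*x_2 + 125/12 ≠ 0; add h_4 = -1/4*x_2**2 - 113/24*x_2 + 125/12 to the basis.

S(f_1,f_3): lcm = x_1*x_2. S = 1/2*x_1 - 1/2*x_2**2 - 7/2*x_2 + 13/2.
  leading term x_1: subtract (-1/8)·f_1 from 1/2*x_1 - 1/2*x_2**2 - 7/2*x_2 + 13/2 → -1/2*x_2**2 - 13/4*x_2 + 17/2
  leading term x_2**2: subtract (2)·h_4 from -1/2*x_2**2 - 13/4*x_2 + 17/2 → 37/6*x_2 - 37/3
  leading term x_2: no divisor's leading term divides it; move 37/6*x_2 to the remainder.
  leading term 1: no divisor's leading term divides it; move -37/3 to the remainder.
  remainder 37/6*x_2 - 37/3 ≠ 0; add h_5 = 37/6*x_2 - 37/3 to the basis.

S(f_2,f_3): lcm = x_1**2*x_2. S = 1/2*x_1**2 + 1/12*x_1*x_2 + 13/2*x_1 + 11/12*x_2**2 - 99/4*x_2.
  leading term x_1**2: subtract (-1/8*x_1)·f_1 from 1/2*x_1**2 + 1/12*x_1*x_2 + 13/2*x_1 + 11/12*x_2**2 - 99/4*x_2 → 1/3*x_1*x_2 + 17/2*x_1 + 11/12*x_2**2 - 99/4*x_2
  leading term x_1*x_2: subtract (-1/12*x_2)·f_1 from 1/3*x_1*x_2 + 17/2*x_1 + 11/12*x_2**2 - 99/4*x_2 → 17/2*x_1 + 13/12*x_2**2 - 281/12*x_2
  leading term x_1: subtract (-17/8)·f_1 from 17/2*x_1 + 13/12*x_2**2 - 281/12*x_2 → 13/12*x_2**2 - 115/6*x_2 + 34
  leading term x_2**2: subtract (-13/3)·h_4 from 13/12*x_2**2 - 115/6*x_2 + 34 → -2849/72*x_2 + 2849/36
  leading term x_2: subtract (-77/12)·h_5 from -2849/72*x_2 + 2849/36 → 0
  remainder 0.

S(f_1,h_4): leading monomials are coprime, so the S-polynomial reduces to 0 (Buchberger's first criterion).
S(f_2,h_4): leading monomials are coprime, so the S-polynomial reduces to 0 (Buchberger's first criterion).
S(f_3,h_4): lcm = x_1*x_2**2. S = -58/3*x_1*x_2 + 125/3*x_1 - 1/2*x_2**2 - 13/2*x_2.
  leading term x_1*x_2: subtract (29/6*x_2)·f_1 from -58/3*x_1*x_2 + 125/3*x_1 - 1/2*x_2**2 - 13/2*x_2 → 125/3*x_1 - 61/6*x_2**2 - 503/6*x_2
  leading term x_1: subtract (-125/12)·f_1 from 125/3*x_1 - 61/6*x_2**2 - 503/6*x_2 → -61/6*x_2**2 - 63*x_2 + 500/3
  leading term x_2**2: subtract (122/3)·h_4 from -61/6*x_2**2 - 63*x_2 + 500/3 → 4625/36*x_2 - 4625/18
  leading term x_2: subtract (125/6)·h_5 from 4625/36*x_2 - 4625/18 → 0
  remainder 0.

S(f_1,h_5): leading monomials are coprime, so the S-polynomial reduces to 0 (Buchberger's first criterion).
S(f_2,h_5): leading monomials are coprime, so the S-polynomial reduces to 0 (Buchberger's first criterion).
S(f_3,h_5): lcm = x_1*x_2. S = 3/2*x_1 - 1/2*x_2 - 13/2.
  leading term x_1: subtract (-3/8)·f_1 from 3/2*x_1 - 1/2*x_2 - 13/2 → 1/4*x_2 - 1/2
  leading term x_2: subtract (3/74)·h_5 from 1/4*x_2 - 1/2 → 0
  remainder 0.

S(h_4,h_5): lcm = x_2**2. S = 125/6*x_2 - 125/3.
  leading term x_2: subtract (125/37)·h_5 from 125/6*x_2 - 125/3 → 0
  remainder 0.

Every S-polynomial of the final basis reduces to 0, so we have a Gröbner basis.
Inter-reduce: drop elements whose leading term is divisible by another's, tail-reduce, and make monic.
Reduced Gröbner basis: {x_1 - 5, x_2 - 2}.

From the last basis element, x_2 - 2 = 0, so x_2 takes values in {2}. Each choice, substituted upward through the basis, yields the corresponding point(s) of the solution set.
  x_2 = 2: the earlier basis element becomes x_1 - 5 = 0, giving x_1 = 5 — point (5, 2).
Each listed point satisfies every original equation (direct substitution).

{(5, 2)}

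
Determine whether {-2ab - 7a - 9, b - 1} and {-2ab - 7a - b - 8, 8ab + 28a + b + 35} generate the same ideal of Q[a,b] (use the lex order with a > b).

Since reduced Gröbner bases are canonical representatives of ideals under a given ordering, it suffices to compute and compare them.
Buchberger on the first generating set:
f_1 = -2ab - 7a - 9, LT = ab.
f_2 = b - 1, LT = b.

S(f_1,f_2): lcm = ab. S = \tfrac{9}{2}a + \tfrac{9}{2}.
  reduce S modulo (f_1, f_2):
  remainder \tfrac{9}{2}a + \tfrac{9}{2} ≠ 0; add g_3 = \tfrac{9}{2}a + \tfrac{9}{2} to the basis.

The other S-polynomials (S(f_1,g_3), S(f_2,g_3)) all reduce to 0 modulo the current basis, so we have a Gröbner basis.
Inter-reduce: drop elements whose leading term is divisible by another's, tail-reduce, and make monic.
Reduced Gröbner basis: {a + 1, b - 1}.

Buchberger on the second generating set:
h_1 = -2ab - 7a - b - 8, LT = ab.
h_2 = 8ab + 28a + b + 35, LT = ab.

S(h_1,h_2): lcm = ab. S = \tfrac{3}{8}b - \tfrac{3}{8}.
  reduce S modulo (h_1, h_2):
  remainder \tfrac{3}{8}b - \tfrac{3}{8} ≠ 0; add k_3 = \tfrac{3}{8}b - \tfrac{3}{8} to the basis.

S(h_1,k_3): lcm = ab. S = \tfrac{9}{2}a + \tfrac{1}{2}b + 4.
  reduce S modulo (h_1, h_2, k_3):
  remainder \tfrac{9}{2}a + \tfrac{9}{2} ≠ 0; add k_4 = \tfrac{9}{2}a + \tfrac{9}{2} to the basis.

The other S-polynomials (S(h_2,k_3), S(h_1,k_4), S(h_2,k_4), S(k_3,k_4)) all reduce to 0 modulo the current basis, so we have a Gröbner basis.
Inter-reduce: drop elements whose leading term is divisible by another's, tail-reduce, and make monic.
Reduced Gröbner basis: {a + 1, b - 1}.

The two bases agree; hence the ideals are identical.

Yes, the ideals are equal.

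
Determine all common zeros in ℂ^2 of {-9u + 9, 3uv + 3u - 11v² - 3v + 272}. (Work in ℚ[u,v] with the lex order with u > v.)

Compute a lex Gröbner basis by Buchberger's algorithm.
f_1 = -9u + 9, LT = u.
f_2 = 3uv + 3u - 11v² - 3v + 272, LT = uv.

S(f_1,f_2): lcm = uv. S = -u + 11/3v² - 272/3.
  leading term u: subtract (1/9)·f_1 from -u + 11/3v² - 272/3 → 11/3v² - 275/3
  leading term v²: no divisor's leading term divides it; move 11/3v² to the remainder.
  leading term 1: no divisor's leading term divides it; move -275/3 to the remainder.
  remainder 11/3v² - 275/3 ≠ 0; add h_3 = 11/3v² - 275/3 to the basis.

S(f_1,h_3): leading monomials are coprime, so the S-polynomial reduces to 0 (Buchberger's first criterion).
S(f_2,h_3): lcm = uv². S = uv + 25u - 11/3v³ - v² + 272/3v.
  leading term uv: subtract (-1/9v)·f_1 from uv + 25u - 11/3v³ - v² + 272/3v → 25u - 11/3v³ - v² + 275/3v
  leading term u: subtract (-25/9)·f_1 from 25u - 11/3v³ - v² + 275/3v → -11/3v³ - v² + 275/3v + 25
  leading term v³: subtract (-v)·h_3 from -11/3v³ - v² + 275/3v + 25 → -v² + 25
  leading term v²: subtract (-3/11)·h_3 from -v² + 25 → 0
  remainder 0.

Every S-polynomial of the final basis reduces to 0, so we have a Gröbner basis.
Inter-reduce: drop elements whose leading term is divisible by another's, tail-reduce, and make monic.
Reduced Gröbner basis: {u - 1, v² - 25}.

A lex Gröbner basis eliminates variables successively. Here v² - 25 depends only on v, with roots {-5, 5}; lifting each root through the earlier basis elements recovers the full solutions.
  v = -5: the earlier basis element becomes u - 1 = 0, giving u = 1 — point (1, -5).
  v = 5: the earlier basis element becomes u - 1 = 0, giving u = 1 — point (1, 5).

{(1, -5), (1, 5)}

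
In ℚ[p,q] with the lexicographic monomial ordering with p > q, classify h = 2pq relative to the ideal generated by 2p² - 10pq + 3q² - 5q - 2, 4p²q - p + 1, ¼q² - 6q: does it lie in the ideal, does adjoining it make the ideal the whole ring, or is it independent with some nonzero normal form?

First compute the reduced Gröbner basis of I by Buchberger's algorithm.
f_1 = 2p² - 10pq + 3q² - 5q - 2, LT = p².
f_2 = 4p²q - p + 1, LT = p²q.
f_3 = ¼q² - 6q, LT = q².

S(f_1,f_2): lcm = p²q. S = -5pq² + ¼p + 3/2q³ - 5/2q² - q - ¼.
  leading term pq²: subtract (-20p)·f_3 from -5pq² + ¼p + 3/2q³ - 5/2q² - q - ¼ → -120pq + ¼p + 3/2q³ - 5/2q² - q - ¼
  leading term pq: no divisor's leading term divides it; move -120pq to the remainder.
  leading term p: no divisor's leading term divides it; move ¼p to the remainder.
  leading term q³: subtract (6q)·f_3 from 3/2q³ - 5/2q² - q - ¼ → 67/2q² - q - ¼
  leading term q²: subtract (134)·f_3 from 67/2q² - q - ¼ → 803q - ¼
  leading term q: no divisor's leading term divides it; move 803q to the remainder.
  leading term 1: no divisor's leading term divides it; move -¼ to the remainder.
  remainder -120pq + ¼p + 803q - ¼ ≠ 0; add k_4 = -120pq + ¼p + 803q - ¼ to the basis.

S(f_2,f_3): lcm = p²q². S = 24p²q - ¼pq + ¼q.
  leading term p²q: subtract (12q)·f_1 from 24p²q - ¼pq + ¼q → 120pq² - ¼pq - 36q³ + 60q² + 97/4q
  leading term pq²: subtract (480p)·f_3 from 120pq² - ¼pq - 36q³ + 60q² + 97/4q → 11519/4pq - 36q³ + 60q² + 97/4q
  leading term pq: subtract (-11519/480)·k_4 from 11519/4pq - 36q³ + 60q² + 97/4q → 11519/1920p - 36q³ + 60q² + 9261397/480q - 11519/1920
  leading term p: no divisor's leading term divides it; move 11519/1920p to the remainder.
  leading term q³: subtract (-144q)·f_3 from -36q³ + 60q² + 9261397/480q - 11519/1920 → -804q² + 9261397/480q - 11519/1920
  leading term q²: subtract (-3216)·f_3 from -804q² + 9261397/480q - 11519/1920 → -683/480q - 11519/1920
  leading term q: no divisor's leading term divides it; move -683/480q to the remainder.
  leading term 1: no divisor's leading term divides it; move -11519/1920 to the remainder.
  remainder 11519/1920p - 683/480q - 11519/1920 ≠ 0; add k_5 = 11519/1920p - 683/480q - 11519/1920 to the basis.

S(f_1,k_4): lcm = p²q. S = 1/480p² - 5pq² + 803/120pq - 1/480p + 3/2q³ - 5/2q² - q.
  leading term p²: subtract (1/960)·f_1 from 1/480p² - 5pq² + 803/120pq - 1/480p + 3/2q³ - 5/2q² - q → -5pq² + 3217/480pq - 1/480p + 3/2q³ - 801/320q² - 191/192q + 1/480
  leading term pq²: subtract (-20p)·f_3 from -5pq² + 3217/480pq - 1/480p + 3/2q³ - 801/320q² - 191/192q + 1/480 → -54383/480pq - 1/480p + 3/2q³ - 801/320q² - 191/192q + 1/480
  leading term pq: subtract (54383/57600)·k_4 from -54383/480pq - 1/480p + 3/2q³ - 801/320q² - 191/192q + 1/480 → -54863/230400p + 3/2q³ - 801/320q² - 43726849/57600q + 54863/230400
  leading term p: subtract (-54863/1382280)·k_5 from -54863/230400p + 3/2q³ - 801/320q² - 43726849/57600q + 54863/230400 → 3/2q³ - 801/320q² - 8395450751/11058240q
  leading term q³: subtract (6q)·f_3 from 3/2q³ - 801/320q² - 8395450751/11058240q → 10719/320q² - 8395450751/11058240q
  leading term q²: subtract (10719/80)·f_3 from 10719/320q² - 8395450751/11058240q → 494544841/11058240q
  leading term q: no divisor's leading term divides it; move 494544841/11058240q to the remainder.
  remainder 494544841/11058240q ≠ 0; add k_6 = 494544841/11058240q to the basis.

The other S-polynomials (S(f_1,f_3), S(f_2,k_4), S(f_3,k_4), S(f_1,k_5), S(f_2,k_5), S(f_3,k_5), S(k_4,k_5), S(f_1,k_6), S(f_2,k_6), S(f_3,k_6), S(k_4,k_6), S(k_5,k_6)) all reduce to 0 modulo the current basis, so we have a Gröbner basis.
Inter-reduce: drop elements whose leading term is divisible by another's, tail-reduce, and make monic.
Reduced Gröbner basis: {p - 1, q}.
Label its elements g_1 = p - 1, g_2 = q.

Reduce h = 2pq modulo G:
  leading term pq: subtract (2q)·g_1 from 2pq → 2q
  leading term q: subtract (2)·g_2 from 2q → 0
  normal form = 0.
Since the normal form is 0, h ∈ I.

The remainder on division by a Gröbner basis is unique — it is the normal form.

2pq lies in I (it reduces to 0).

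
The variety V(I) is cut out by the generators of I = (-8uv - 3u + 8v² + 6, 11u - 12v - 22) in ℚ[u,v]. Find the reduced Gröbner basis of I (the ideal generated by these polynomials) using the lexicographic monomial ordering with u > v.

G = {u - 12/11v - 2, v² + 53/2v}

f_1 = -8uv - 3u + 8v² + 6, LT = uv.
f_2 = 11u - 12v - 22, LT = u.

S(f_1,f_2): lcm = uv. S = ⅜u + 1/11v² + 2v - ¾.
  reduce S modulo (f_1, f_2):
  remainder 1/11v² + 53/22v ≠ 0; add g_3 = 1/11v² + 53/22v to the basis.

The other S-polynomials (S(f_1,g_3), S(f_2,g_3)) all reduce to 0 modulo the current basis, so we have a Gröbner basis.
Inter-reduce: drop elements whose leading term is divisible by another's, tail-reduce, and make monic.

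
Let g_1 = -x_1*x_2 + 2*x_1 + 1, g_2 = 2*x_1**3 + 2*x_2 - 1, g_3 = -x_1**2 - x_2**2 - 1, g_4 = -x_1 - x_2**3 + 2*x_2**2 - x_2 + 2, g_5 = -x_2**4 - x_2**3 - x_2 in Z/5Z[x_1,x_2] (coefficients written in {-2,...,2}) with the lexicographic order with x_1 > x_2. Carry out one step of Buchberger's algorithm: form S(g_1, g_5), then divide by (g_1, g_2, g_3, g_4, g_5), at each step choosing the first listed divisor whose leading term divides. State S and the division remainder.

lcm(LM(g_1), LM(g_5)) = x_1*x_2**4.
S = (lcm/LT(g_1))·g_1 − (lcm/LT(g_5))·g_5 = 2*x_1*x_2**3 - x_1*x_2 - x_2**3.
Reduce S modulo (g_1, g_2, g_3, g_4, g_5) in that order:
  leading term x_1*x_2**3: subtract (-2*x_2**2)·g_1 from 2*x_1*x_2**3 - x_1*x_2 - x_2**3 → -x_1*x_2**2 - x_1*x_2 - x_2**3 + 2*x_2**2
  leading term x_1*x_2**2: subtract (x_2)·g_1 from -x_1*x_2**2 - x_1*x_2 - x_2**3 + 2*x_2**2 → 2*x_1*x_2 - x_2**3 + 2*x_2**2 - x_2
  leading term x_1*x_2: subtract (-2)·g_1 from 2*x_1*x_2 - x_2**3 + 2*x_2**2 - x_2 → -x_1 - x_2**3 + 2*x_2**2 - x_2 + 2
  leading term x_1: subtract (1)·g_4 from -x_1 - x_2**3 + 2*x_2**2 - x_2 + 2 → 0
The remainder is 0, so this S-polynomial contributes no new basis element.
An S-polynomial is built so that the two leading terms cancel; whether anything survives reduction is exactly the Gröbner-basis criterion.

S(g_1, g_5) = 2*x_1*x_2**3 - x_1*x_2 - x_2**3; remainder on division = 0.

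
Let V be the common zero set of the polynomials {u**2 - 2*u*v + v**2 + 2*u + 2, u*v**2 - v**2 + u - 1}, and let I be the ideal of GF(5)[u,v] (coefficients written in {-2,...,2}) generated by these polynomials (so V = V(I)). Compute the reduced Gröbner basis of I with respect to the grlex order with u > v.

f_1 = u**2 - 2*u*v + v**2 + 2*u + 2, LT = u**2.
f_2 = u*v**2 - v**2 + u - 1, LT = u*v**2.

S(f_1,f_2): lcm = u**2*v**2. S = -2*u*v**3 + v**4 - 2*u*v**2 - u**2 + 2*v**2 + u.
  reduce S modulo (f_1, f_2):
  remainder v**4 - 2*v**3 + v**2 - 2*v ≠ 0; add g_3 = v**4 - 2*v**3 + v**2 - 2*v to the basis.

The other S-polynomials (S(f_1,g_3), S(f_2,g_3)) all reduce to 0 modulo the current basis, so we have a Gröbner basis.

G = {v**4 - 2*v**3 + v**2 - 2*v, u*v**2 - v**2 + u - 1, u**2 - 2*u*v + v**2 + 2*u + 2}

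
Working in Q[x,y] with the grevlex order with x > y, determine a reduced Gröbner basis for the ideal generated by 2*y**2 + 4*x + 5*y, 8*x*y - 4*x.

G = {x**2 + 3/4*x, x*y - 1/2*x, y**2 + 2*x + 5/2*y}

Buchberger's algorithm terminates because the ascending chain of leading-term ideals stabilizes.

f_1 = 2*y**2 + 4*x + 5*y, LT = y**2.
f_2 = 8*x*y - 4*x, LT = x*y.

S(f_1,f_2): lcm = x*y**2. S = 2*x**2 + 3*x*y.
  leading term x**2: no divisor's leading term divides it; move 2*x**2 to the remainder.
  leading term x*y: subtract (3/8)·f_2 from 3*x*y → 3/2*x
  leading term x: no divisor's leading term divides it; move 3/2*x to the remainder.
  remainder 2*x**2 + 3/2*x ≠ 0; add g_3 = 2*x**2 + 3/2*x to the basis.

The other S-polynomials (S(f_1,g_3), S(f_2,g_3)) all reduce to 0 modulo the current basis, so we have a Gröbner basis.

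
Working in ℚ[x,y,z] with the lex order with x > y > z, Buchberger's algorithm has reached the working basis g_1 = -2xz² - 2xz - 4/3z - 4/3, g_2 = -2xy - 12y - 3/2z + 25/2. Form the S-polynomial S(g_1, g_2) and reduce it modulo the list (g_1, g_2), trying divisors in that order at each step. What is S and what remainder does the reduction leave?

S(g_1, g_2) = xyz - 6yz² + ⅔yz + ⅔y - ¾z³ + 25/4z²; remainder on division = -6yz² - 16/3yz + ⅔y - ¾z³ + 11/2z² + 25/4z.

lcm(LM(g_1), LM(g_2)) = xyz².
S = (lcm/LT(g_1))·g_1 − (lcm/LT(g_2))·g_2 = xyz - 6yz² + ⅔yz + ⅔y - ¾z³ + 25/4z².
Reduce S modulo (g_1, g_2) in that order:
  leading term xyz: subtract (-½z)·g_2 from xyz - 6yz² + ⅔yz + ⅔y - ¾z³ + 25/4z² → -6yz² - 16/3yz + ⅔y - ¾z³ + 11/2z² + 25/4z
  leading term yz²: no divisor's leading term divides it; move -6yz² to the remainder.
  leading term yz: no divisor's leading term divides it; move -16/3yz to the remainder.
  leading term y: no divisor's leading term divides it; move ⅔y to the remainder.
  leading term z³: no divisor's leading term divides it; move -¾z³ to the remainder.
  leading term z²: no divisor's leading term divides it; move 11/2z² to the remainder.
  leading term z: no divisor's leading term divides it; move 25/4z to the remainder.
The remainder -6yz² - 16/3yz + ⅔y - ¾z³ + 11/2z² + 25/4z is nonzero, so it would be added as the next basis element.
This is the inner loop of Buchberger's algorithm — each nonzero remainder becomes a new basis element.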